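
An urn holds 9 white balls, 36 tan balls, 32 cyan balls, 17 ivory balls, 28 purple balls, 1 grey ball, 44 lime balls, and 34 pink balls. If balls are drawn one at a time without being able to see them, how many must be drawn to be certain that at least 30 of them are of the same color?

172

Treat the 8 colors as pigeonholes.
In the worst case we take at most 29 of each color, but all 9 white, all 17 ivory, all 28 purple, and all 1 grey (fewer than 29), giving 9 + 29 + 29 + 17 + 28 + 1 + 29 + 29 = 171.
One more ball then forces some color to 30, so 171 + 1 = 172.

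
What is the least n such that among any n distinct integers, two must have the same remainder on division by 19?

20

Two integers differ by a multiple of 19 exactly when they share a remainder mod 19.
There are 19 residue classes mod 19, so 19 integers can all lie in distinct classes.
One more integer must repeat a residue, giving a difference divisible by 19. So n = 19 + 1 = 20.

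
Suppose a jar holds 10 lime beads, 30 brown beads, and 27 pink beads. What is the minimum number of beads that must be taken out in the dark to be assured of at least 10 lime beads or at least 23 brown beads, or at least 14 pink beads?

The worst case stops just short of every target: 9 lime, 22 brown, 13 pink — 9 + 22 + 13 = 44 beads.
One more bead must push some color to its target, so 44 + 1 = 45.

45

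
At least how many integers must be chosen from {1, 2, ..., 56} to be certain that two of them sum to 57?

Partition {1, …, 56} into 28 pairs: {1,56}, {2,55}, …, {28,29}.
Choosing 28 integers — say the integers 1 through 28 — takes one from each pair and avoids the property.
Choosing 29 forces two into the same pair by pigeonhole, and those sum to 57. So 29.

29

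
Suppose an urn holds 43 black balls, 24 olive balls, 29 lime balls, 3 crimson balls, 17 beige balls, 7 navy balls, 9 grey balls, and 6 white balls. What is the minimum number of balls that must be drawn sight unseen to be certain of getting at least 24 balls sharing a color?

112

Treat the 8 colors as pigeonholes.
In the worst case we take at most 23 of each color, but all 3 crimson, all 17 beige, all 7 navy, all 9 grey, and all 6 white (fewer than 23), giving 23 + 23 + 23 + 3 + 17 + 7 + 9 + 6 = 111.
One more ball then forces some color to 24, so 111 + 1 = 112.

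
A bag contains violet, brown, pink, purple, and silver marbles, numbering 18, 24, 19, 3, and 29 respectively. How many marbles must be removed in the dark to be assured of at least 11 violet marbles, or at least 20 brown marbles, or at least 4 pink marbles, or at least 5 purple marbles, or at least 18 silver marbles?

The worst case stops just short of every target: 10 violet, 19 brown, 3 pink, all 3 purple, 17 silver — 10 + 19 + 3 + 3 + 17 = 52 marbles.
One more marble must push some color to its target, so 52 + 1 = 53.

53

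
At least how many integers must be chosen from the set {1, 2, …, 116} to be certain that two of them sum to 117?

Partition {1, …, 116} into 58 pairs: {1,116}, {2,115}, …, {58,59}.
Choosing 58 integers — say the integers 1 through 58 — takes one from each pair and avoids the property.
Choosing 59 forces two into the same pair by pigeonhole, and those sum to 117. So 59.

59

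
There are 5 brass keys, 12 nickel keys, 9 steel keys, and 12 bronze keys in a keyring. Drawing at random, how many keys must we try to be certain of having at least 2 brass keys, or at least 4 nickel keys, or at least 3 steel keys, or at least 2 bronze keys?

The worst case stops just short of every target: 1 brass, 3 nickel, 2 steel, 1 bronze — 1 + 3 + 2 + 1 = 7 keys.
One more key must push some type to its target, so 7 + 1 = 8.

8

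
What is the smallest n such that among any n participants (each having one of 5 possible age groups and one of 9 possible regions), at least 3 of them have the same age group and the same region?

There are 5 × 9 = 45 (age group, region) combinations acting as pigeonholes.
With 45 × 2 = 90 participants we could place exactly 2 in each, with no (age group, region) pair reaching 3.
One more forces some (age group, region) pair to hold 3, so 90 + 1 = 91.

91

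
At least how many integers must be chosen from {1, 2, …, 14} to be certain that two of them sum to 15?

8

Partition {1, …, 14} into 7 pairs: {1,14}, {2,13}, …, {7,8}.
Choosing 7 integers — say the integers 1 through 7 — takes one from each pair and avoids the property.
Choosing 8 forces two into the same pair by pigeonhole, and those sum to 15. So 8.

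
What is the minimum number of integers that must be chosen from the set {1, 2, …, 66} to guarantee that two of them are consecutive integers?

34

Partition {1, …, 66} into 33 pairs: {1,2}, {3,4}, …, {65,66}.
Choosing 33 integers — say the 33 even numbers 2, 4, …, 66 — takes one from each pair and avoids the property.
Choosing 34 forces two into the same pair by pigeonhole, and those are consecutive. So 34.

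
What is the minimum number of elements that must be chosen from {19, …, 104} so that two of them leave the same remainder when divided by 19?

20

Use the pigeonhole principle on residue classes: group the integers by remainder mod 19; there are 19 residue classes, each nonempty in this range.
Choosing one from each class (19 integers) avoids any shared remainder.
One more choice must repeat a class, so two differ by a multiple of 19. Hence 19 + 1 = 20.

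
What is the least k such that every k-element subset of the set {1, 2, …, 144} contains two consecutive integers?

Partition {1, …, 144} into 72 pairs: {1,2}, {3,4}, …, {143,144}.
Choosing 72 integers — say the 72 even numbers 2, 4, …, 144 — takes one from each pair and avoids the property.
Choosing 73 forces two into the same pair by pigeonhole, and those are consecutive. So 73.

73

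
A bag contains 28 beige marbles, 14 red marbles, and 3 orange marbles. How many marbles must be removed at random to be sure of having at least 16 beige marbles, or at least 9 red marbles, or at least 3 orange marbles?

Each of the 3 colors has its own threshold; avoid all of them simultaneously.
The worst case stops just short of every target: 15 beige, 8 red, 2 orange — 15 + 8 + 2 = 25 marbles.
One more marble must push some color to its target, so 25 + 1 = 26.

26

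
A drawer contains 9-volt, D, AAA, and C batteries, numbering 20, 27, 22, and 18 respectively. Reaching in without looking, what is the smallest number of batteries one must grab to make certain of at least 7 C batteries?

76

The worst case draws every non-C battery first: 20 + 27 + 22 = 69.
The next 7 draws are then forced to be C, giving 69 + 7 = 76.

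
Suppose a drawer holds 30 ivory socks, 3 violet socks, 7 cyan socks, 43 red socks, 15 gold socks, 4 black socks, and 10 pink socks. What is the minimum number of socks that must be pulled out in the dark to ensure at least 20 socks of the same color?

Treat the 7 colors as pigeonholes.
In the worst case we take at most 19 of each color, but all 3 violet, all 7 cyan, all 15 gold, all 4 black, and all 10 pink (fewer than 19), giving 19 + 3 + 7 + 19 + 15 + 4 + 10 = 77.
One more sock then forces some color to 20, so 77 + 1 = 78.

78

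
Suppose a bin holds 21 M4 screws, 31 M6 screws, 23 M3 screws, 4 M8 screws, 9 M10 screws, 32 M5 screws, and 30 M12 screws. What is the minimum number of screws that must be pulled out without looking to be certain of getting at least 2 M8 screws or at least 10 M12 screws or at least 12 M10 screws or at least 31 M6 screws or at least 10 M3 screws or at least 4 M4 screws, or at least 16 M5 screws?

Each of the 7 sizes has its own threshold; avoid all of them simultaneously.
The worst case stops just short of every target: 3 M4, 30 M6, 9 M3, 1 M8, all 9 M10, 15 M5, 9 M12 — 3 + 30 + 9 + 1 + 9 + 15 + 9 = 76 screws.
One more screw must push some size to its target, so 76 + 1 = 77.

77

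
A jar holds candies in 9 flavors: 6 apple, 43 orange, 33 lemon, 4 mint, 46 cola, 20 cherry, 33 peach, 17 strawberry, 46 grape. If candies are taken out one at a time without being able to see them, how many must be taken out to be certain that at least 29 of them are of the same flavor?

In the worst case we take at most 28 of each flavor, but all 6 apple, all 4 mint, all 20 cherry, and all 17 strawberry (fewer than 28), giving 6 + 28 + 28 + 4 + 28 + 20 + 28 + 17 + 28 = 187.
One more candy then forces some flavor to 29, so 187 + 1 = 188.

188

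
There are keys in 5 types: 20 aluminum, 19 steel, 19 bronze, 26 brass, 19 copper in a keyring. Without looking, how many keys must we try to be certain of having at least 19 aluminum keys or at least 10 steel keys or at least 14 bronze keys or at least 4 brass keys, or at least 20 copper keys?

Each of the 5 types has its own threshold; avoid all of them simultaneously.
The worst case stops just short of every target: 18 aluminum, 9 steel, 13 bronze, 3 brass, 19 copper — 18 + 9 + 13 + 3 + 19 = 62 keys.
One more key must push some type to its target, so 62 + 1 = 63.

63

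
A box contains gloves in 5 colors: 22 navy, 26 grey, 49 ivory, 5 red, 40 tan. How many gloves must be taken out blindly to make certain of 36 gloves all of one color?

124

In the worst case we take at most 35 of each color, but all 22 navy, all 26 grey, and all 5 red (fewer than 35), giving 22 + 26 + 35 + 5 + 35 = 123.
One more glove then forces some color to 36, so 123 + 1 = 124.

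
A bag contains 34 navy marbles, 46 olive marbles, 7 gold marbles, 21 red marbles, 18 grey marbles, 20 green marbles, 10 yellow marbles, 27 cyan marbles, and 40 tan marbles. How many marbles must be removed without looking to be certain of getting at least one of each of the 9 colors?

The hardest color to obtain is gold: we could draw every other marble first — 223 − 7 = 216 marbles — without a single gold one.
The next draw must be gold, so 216 + 1 = 217.

217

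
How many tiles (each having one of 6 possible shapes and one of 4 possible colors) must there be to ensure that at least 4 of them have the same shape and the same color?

73

There are 6 × 4 = 24 (shape, color) combinations acting as pigeonholes.
With 24 × 3 = 72 tiles we could place exactly 3 in each, with no (shape, color) pair reaching 4.
One more forces some (shape, color) pair to hold 4, so 72 + 1 = 73.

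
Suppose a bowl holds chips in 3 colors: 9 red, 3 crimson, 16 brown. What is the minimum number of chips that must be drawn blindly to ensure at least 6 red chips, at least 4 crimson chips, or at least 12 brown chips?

Each of the 3 colors has its own threshold; avoid all of them simultaneously.
The worst case stops just short of every target: 5 red, 3 crimson, 11 brown — 5 + 3 + 11 = 19 chips.
One more chip must push some color to its target, so 19 + 1 = 20.

20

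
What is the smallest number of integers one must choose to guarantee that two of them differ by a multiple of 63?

64

Two integers differ by a multiple of 63 exactly when they share a remainder mod 63.
There are 63 residue classes mod 63, so 63 integers can all lie in distinct classes.
One more integer must repeat a residue, giving a difference divisible by 63. So n = 63 + 1 = 64.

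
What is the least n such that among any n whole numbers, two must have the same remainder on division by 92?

93

Two integers differ by a multiple of 92 exactly when they share a remainder mod 92.
There are 92 residue classes mod 92, so 92 integers can all lie in distinct classes.
One more integer must repeat a residue, giving a difference divisible by 92. So n = 92 + 1 = 93.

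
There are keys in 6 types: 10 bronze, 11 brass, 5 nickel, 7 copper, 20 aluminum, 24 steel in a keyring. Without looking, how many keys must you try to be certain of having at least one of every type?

73

The hardest type to obtain is nickel: we could draw every other key first — 77 − 5 = 72 keys — without a single nickel one.
The next draw must be nickel, so 72 + 1 = 73.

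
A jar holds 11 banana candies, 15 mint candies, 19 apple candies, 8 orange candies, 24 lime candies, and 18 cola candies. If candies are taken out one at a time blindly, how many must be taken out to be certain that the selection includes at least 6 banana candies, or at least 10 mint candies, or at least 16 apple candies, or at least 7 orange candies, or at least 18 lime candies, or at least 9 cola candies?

61

Each of the 6 flavors has its own threshold; avoid all of them simultaneously.
The worst case stops just short of every target: 5 banana, 9 mint, 15 apple, 6 orange, 17 lime, 8 cola — 5 + 9 + 15 + 6 + 17 + 8 = 60 candies.
One more candy must push some flavor to its target, so 60 + 1 = 61.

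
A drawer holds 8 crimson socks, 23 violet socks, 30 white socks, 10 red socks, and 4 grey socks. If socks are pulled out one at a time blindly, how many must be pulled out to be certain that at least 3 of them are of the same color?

11

The worst case takes 2 socks of each color without reaching 3 of any: 5 × 2 = 10.
The next sock must bring some color to 3, so 10 + 1 = 11.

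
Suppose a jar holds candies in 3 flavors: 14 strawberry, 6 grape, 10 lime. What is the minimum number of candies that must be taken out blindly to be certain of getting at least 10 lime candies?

To avoid lime candies as long as possible, exhaust the other 2 flavors first.
The worst case draws every non-lime candy first: 14 + 6 = 20.
The next 10 draws are then forced to be lime, giving 20 + 10 = 30.

30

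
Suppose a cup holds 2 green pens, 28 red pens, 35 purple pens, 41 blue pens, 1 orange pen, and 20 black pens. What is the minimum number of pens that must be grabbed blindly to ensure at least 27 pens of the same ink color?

In the worst case we take at most 26 of each ink color, but all 2 green, all 1 orange, and all 20 black (fewer than 26), giving 2 + 26 + 26 + 26 + 1 + 20 = 101.
One more pen then forces some ink color to 27, so 101 + 1 = 102.

102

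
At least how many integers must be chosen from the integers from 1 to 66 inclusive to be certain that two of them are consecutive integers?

34

Partition {1, …, 66} into 33 pairs: {1,2}, {3,4}, …, {65,66}.
Choosing 33 integers — say the 33 even numbers 2, 4, …, 66 — takes one from each pair and avoids the property.
Choosing 34 forces two into the same pair by pigeonhole, and those are consecutive. So 34.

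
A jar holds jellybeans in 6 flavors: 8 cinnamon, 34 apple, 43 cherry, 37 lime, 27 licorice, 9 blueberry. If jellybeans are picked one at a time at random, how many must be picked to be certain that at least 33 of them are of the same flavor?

141

In the worst case we take at most 32 of each flavor, but all 8 cinnamon, all 27 licorice, and all 9 blueberry (fewer than 32), giving 8 + 32 + 32 + 32 + 27 + 9 = 140.
One more jellybean then forces some flavor to 33, so 140 + 1 = 141.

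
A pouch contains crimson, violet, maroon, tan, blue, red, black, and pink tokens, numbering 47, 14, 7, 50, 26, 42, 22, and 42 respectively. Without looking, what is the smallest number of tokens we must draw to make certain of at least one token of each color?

244

The hardest color to obtain is maroon: we could draw every other token first — 250 − 7 = 243 tokens — without a single maroon one.
The next draw must be maroon, so 243 + 1 = 244.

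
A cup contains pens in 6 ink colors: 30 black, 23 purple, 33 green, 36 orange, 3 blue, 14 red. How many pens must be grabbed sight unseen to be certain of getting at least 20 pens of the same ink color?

In the worst case we take at most 19 of each ink color, but all 3 blue and all 14 red (fewer than 19), giving 19 + 19 + 19 + 19 + 3 + 14 = 93.
One more pen then forces some ink color to 20, so 93 + 1 = 94.

94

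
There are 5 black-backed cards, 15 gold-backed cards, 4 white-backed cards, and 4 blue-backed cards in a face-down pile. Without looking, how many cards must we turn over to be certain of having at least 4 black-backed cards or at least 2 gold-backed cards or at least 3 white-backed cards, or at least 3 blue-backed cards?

9

The worst case stops just short of every target: 3 black-backed, 1 gold-backed, 2 white-backed, 2 blue-backed — 3 + 1 + 2 + 2 = 8 cards.
One more card must push some back color to its target, so 8 + 1 = 9.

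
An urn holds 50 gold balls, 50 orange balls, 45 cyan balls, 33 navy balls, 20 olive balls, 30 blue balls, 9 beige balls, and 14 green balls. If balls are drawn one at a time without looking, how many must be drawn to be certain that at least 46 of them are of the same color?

In the worst case we take at most 45 of each color, but all 33 navy, all 20 olive, all 30 blue, all 9 beige, and all 14 green (fewer than 45), giving 45 + 45 + 45 + 33 + 20 + 30 + 9 + 14 = 241.
One more ball then forces some color to 46, so 241 + 1 = 242.

242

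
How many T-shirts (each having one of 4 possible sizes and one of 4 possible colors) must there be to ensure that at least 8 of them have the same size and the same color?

113

There are 4 × 4 = 16 (size, color) combinations acting as pigeonholes.
With 16 × 7 = 112 T-shirts we could place exactly 7 in each, with no (size, color) pair reaching 8.
One more forces some (size, color) pair to hold 8, so 112 + 1 = 113.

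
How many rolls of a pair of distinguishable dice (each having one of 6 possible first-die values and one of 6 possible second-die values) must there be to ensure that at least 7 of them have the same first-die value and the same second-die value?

There are 6 × 6 = 36 (first-die value, second-die value) combinations acting as pigeonholes.
With 36 × 6 = 216 rolls of a pair of distinguishable dice we could place exactly 6 in each, with no (first-die value, second-die value) pair reaching 7.
One more forces some (first-die value, second-die value) pair to hold 7, so 216 + 1 = 217.

217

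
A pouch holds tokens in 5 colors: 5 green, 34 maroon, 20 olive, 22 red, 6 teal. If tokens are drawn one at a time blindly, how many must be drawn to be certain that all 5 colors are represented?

The hardest color to obtain is green: we could draw every other token first — 87 − 5 = 82 tokens — without a single green one.
The next draw must be green, so 82 + 1 = 83.

83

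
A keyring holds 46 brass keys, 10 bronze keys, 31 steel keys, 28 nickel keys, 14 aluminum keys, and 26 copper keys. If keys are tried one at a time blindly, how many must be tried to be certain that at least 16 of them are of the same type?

Treat the 6 types as pigeonholes.
In the worst case we take at most 15 of each type, but all 10 bronze and all 14 aluminum (fewer than 15), giving 15 + 10 + 15 + 15 + 14 + 15 = 84.
One more key then forces some type to 16, so 84 + 1 = 85.

85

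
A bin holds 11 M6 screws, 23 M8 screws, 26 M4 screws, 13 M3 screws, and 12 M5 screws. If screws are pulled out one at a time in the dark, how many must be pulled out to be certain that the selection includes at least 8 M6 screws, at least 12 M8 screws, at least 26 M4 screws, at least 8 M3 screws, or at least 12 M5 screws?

62

Each of the 5 sizes has its own threshold; avoid all of them simultaneously.
The worst case stops just short of every target: 7 M6, 11 M8, 25 M4, 7 M3, 11 M5 — 7 + 11 + 25 + 7 + 11 = 61 screws.
One more screw must push some size to its target, so 61 + 1 = 62.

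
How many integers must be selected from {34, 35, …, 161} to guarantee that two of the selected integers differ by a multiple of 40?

Use the pigeonhole principle on residue classes: group the integers by remainder mod 40; there are 40 residue classes, each nonempty in this range.
Choosing one from each class (40 integers) avoids any shared remainder.
One more choice must repeat a class, so two differ by a multiple of 40. Hence 40 + 1 = 41.

41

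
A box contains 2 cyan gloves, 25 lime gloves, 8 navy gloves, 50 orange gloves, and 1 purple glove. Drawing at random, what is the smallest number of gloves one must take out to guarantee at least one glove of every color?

86

The hardest color to obtain is purple: we could draw every other glove first — 86 − 1 = 85 gloves — without a single purple one.
The next draw must be purple, so 85 + 1 = 86.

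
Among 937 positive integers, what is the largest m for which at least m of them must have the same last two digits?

10

There are 100 possible two-digit endings, which serve as the pigeonholes.
If each of the 100 possible two-digit endings held at most 9, the total would be at most 100 × 9 = 900 < 937, a contradiction.
So at least one holds ⌈937/100⌉ = 10.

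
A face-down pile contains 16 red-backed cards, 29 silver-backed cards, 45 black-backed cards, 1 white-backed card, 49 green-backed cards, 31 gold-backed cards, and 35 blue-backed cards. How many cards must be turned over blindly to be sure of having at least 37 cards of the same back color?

185

In the worst case we take at most 36 of each back color, but all 16 red-backed, all 29 silver-backed, all 1 white-backed, all 31 gold-backed, and all 35 blue-backed (fewer than 36), giving 16 + 29 + 36 + 1 + 36 + 31 + 35 = 184.
One more card then forces some back color to 37, so 184 + 1 = 185.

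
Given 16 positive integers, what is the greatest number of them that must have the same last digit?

2

If each of the 10 possible last digits held at most 1, the total would be at most 10 × 1 = 10 < 16, a contradiction.
So at least one holds ⌈16/10⌉ = 2.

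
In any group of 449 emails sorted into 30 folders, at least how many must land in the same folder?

The 449 emails fall into 30 folders.
If each of the 30 folders held at most 14, the total would be at most 30 × 14 = 420 < 449, a contradiction.
So at least one holds ⌈449/30⌉ = 15.

15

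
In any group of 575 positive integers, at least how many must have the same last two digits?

6

There are 100 possible two-digit endings, which serve as the pigeonholes.
If each of the 100 possible two-digit endings held at most 5, the total would be at most 100 × 5 = 500 < 575, a contradiction.
So at least one holds ⌈575/100⌉ = 6.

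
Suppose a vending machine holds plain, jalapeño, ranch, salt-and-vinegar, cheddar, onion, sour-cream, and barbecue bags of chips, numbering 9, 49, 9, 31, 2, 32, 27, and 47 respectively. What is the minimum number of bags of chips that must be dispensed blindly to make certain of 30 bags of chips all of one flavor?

In the worst case we take at most 29 of each flavor, but all 9 plain, all 9 ranch, all 2 cheddar, and all 27 sour-cream (fewer than 29), giving 9 + 29 + 9 + 29 + 2 + 29 + 27 + 29 = 163.
One more bag of chips then forces some flavor to 30, so 163 + 1 = 164.

164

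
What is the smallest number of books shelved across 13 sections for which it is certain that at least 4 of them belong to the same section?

There are 13 sections acting as pigeonholes.
With 13 × 3 = 39 books we could place exactly 3 in each, with no class reaching 4.
One more forces some class to hold 4, so 39 + 1 = 40.

40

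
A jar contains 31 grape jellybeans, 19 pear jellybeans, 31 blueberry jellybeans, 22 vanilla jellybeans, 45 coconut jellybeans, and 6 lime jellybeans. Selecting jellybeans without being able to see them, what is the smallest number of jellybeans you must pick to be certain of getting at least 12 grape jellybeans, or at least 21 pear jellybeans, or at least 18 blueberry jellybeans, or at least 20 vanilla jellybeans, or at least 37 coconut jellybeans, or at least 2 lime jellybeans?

104

Each of the 6 flavors has its own threshold; avoid all of them simultaneously.
The worst case stops just short of every target: 11 grape, all 19 pear, 17 blueberry, 19 vanilla, 36 coconut, 1 lime — 11 + 19 + 17 + 19 + 36 + 1 = 103 jellybeans.
One more jellybean must push some flavor to its target, so 103 + 1 = 104.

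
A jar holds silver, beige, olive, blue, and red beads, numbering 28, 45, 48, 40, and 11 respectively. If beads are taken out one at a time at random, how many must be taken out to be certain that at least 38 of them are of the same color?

Treat the 5 colors as pigeonholes.
In the worst case we take at most 37 of each color, but all 28 silver and all 11 red (fewer than 37), giving 28 + 37 + 37 + 37 + 11 = 150.
One more bead then forces some color to 38, so 150 + 1 = 151.

151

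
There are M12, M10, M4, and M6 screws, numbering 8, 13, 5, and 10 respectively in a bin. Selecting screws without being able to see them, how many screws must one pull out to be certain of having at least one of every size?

32

The hardest size to obtain is M4: we could draw every other screw first — 36 − 5 = 31 screws — without a single M4 one.
The next draw must be M4, so 31 + 1 = 32.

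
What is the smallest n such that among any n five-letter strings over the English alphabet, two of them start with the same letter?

27

There are 26 possible first letters acting as pigeonholes.
With 26 five-letter strings over the English alphabet we could place one in each, avoiding any repeat.
One more forces some class to hold 2, so 26 + 1 = 27.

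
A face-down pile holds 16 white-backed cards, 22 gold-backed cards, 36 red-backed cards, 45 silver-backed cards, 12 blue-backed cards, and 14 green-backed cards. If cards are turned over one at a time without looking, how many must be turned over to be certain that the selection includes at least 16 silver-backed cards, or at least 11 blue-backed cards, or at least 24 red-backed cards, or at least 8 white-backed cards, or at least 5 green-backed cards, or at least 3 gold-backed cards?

62

The worst case stops just short of every target: 7 white-backed, 2 gold-backed, 23 red-backed, 15 silver-backed, 10 blue-backed, 4 green-backed — 7 + 2 + 23 + 15 + 10 + 4 = 61 cards.
One more card must push some back color to its target, so 61 + 1 = 62.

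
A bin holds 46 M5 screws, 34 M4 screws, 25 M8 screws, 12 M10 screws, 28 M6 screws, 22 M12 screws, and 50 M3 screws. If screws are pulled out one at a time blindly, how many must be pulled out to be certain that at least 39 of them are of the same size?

In the worst case we take at most 38 of each size, but all 34 M4, all 25 M8, all 12 M10, all 28 M6, and all 22 M12 (fewer than 38), giving 38 + 34 + 25 + 12 + 28 + 22 + 38 = 197.
One more screw then forces some size to 39, so 197 + 1 = 198.

198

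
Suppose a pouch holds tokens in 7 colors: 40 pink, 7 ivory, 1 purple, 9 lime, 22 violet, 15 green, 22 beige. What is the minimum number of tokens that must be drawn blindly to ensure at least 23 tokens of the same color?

99

In the worst case we take at most 22 of each color, but all 7 ivory, all 1 purple, all 9 lime, and all 15 green (fewer than 22), giving 22 + 7 + 1 + 9 + 22 + 15 + 22 = 98.
One more token then forces some color to 23, so 98 + 1 = 99.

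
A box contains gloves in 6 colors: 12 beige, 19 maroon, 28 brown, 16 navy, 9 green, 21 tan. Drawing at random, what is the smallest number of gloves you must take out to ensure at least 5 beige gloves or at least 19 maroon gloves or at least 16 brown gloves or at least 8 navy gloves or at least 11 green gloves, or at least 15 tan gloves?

The worst case stops just short of every target: 4 beige, 18 maroon, 15 brown, 7 navy, all 9 green, 14 tan — 4 + 18 + 15 + 7 + 9 + 14 = 67 gloves.
One more glove must push some color to its target, so 67 + 1 = 68.

68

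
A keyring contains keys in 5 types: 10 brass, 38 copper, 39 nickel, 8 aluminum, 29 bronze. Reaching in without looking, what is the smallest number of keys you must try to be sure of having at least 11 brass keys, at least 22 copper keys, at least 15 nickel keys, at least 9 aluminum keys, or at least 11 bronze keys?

Each of the 5 types has its own threshold; avoid all of them simultaneously.
The worst case stops just short of every target: 10 brass, 21 copper, 14 nickel, 8 aluminum, 10 bronze — 10 + 21 + 14 + 8 + 10 = 63 keys.
One more key must push some type to its target, so 63 + 1 = 64.

64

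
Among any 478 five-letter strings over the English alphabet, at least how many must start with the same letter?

19

If each of the 26 possible first letters held at most 18, the total would be at most 26 × 18 = 468 < 478, a contradiction.
So at least one holds ⌈478/26⌉ = 19.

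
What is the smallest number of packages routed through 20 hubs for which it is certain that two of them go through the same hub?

21

There are 20 hubs acting as pigeonholes.
With 20 packages we could place one in each, avoiding any repeat.
One more forces some class to hold 2, so 20 + 1 = 21.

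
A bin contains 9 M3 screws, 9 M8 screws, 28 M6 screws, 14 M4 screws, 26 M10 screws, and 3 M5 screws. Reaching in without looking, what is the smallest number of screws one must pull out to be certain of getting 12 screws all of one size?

In the worst case we take at most 11 of each size, but all 9 M3, all 9 M8, and all 3 M5 (fewer than 11), giving 9 + 9 + 11 + 11 + 11 + 3 = 54.
One more screw then forces some size to 12, so 54 + 1 = 55.

55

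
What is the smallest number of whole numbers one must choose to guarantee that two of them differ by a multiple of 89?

90

Use the pigeonhole principle on residue classes: two integers differ by a multiple of 89 exactly when they share a remainder mod 89.
There are 89 residue classes mod 89, so 89 integers can all lie in distinct classes.
One more integer must repeat a residue, giving a difference divisible by 89. So n = 89 + 1 = 90.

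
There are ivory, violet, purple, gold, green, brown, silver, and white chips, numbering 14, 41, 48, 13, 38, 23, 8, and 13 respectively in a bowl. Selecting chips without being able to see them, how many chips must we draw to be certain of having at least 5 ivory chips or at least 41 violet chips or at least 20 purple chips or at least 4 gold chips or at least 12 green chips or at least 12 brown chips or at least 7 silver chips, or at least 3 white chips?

97

The worst case stops just short of every target: 4 ivory, 40 violet, 19 purple, 3 gold, 11 green, 11 brown, 6 silver, 2 white — 4 + 40 + 19 + 3 + 11 + 11 + 6 + 2 = 96 chips.
One more chip must push some color to its target, so 96 + 1 = 97.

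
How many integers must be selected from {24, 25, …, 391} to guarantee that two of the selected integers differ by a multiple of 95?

96

Use the pigeonhole principle on residue classes: group the integers by remainder mod 95; there are 95 residue classes, each nonempty in this range.
Choosing one from each class (95 integers) avoids any shared remainder.
One more choice must repeat a class, so two differ by a multiple of 95. Hence 95 + 1 = 96.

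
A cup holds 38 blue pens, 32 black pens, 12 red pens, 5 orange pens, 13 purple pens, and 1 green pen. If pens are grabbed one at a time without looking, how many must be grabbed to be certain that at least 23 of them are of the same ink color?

76

Treat the 6 ink colors as pigeonholes.
In the worst case we take at most 22 of each ink color, but all 12 red, all 5 orange, all 13 purple, and all 1 green (fewer than 22), giving 22 + 22 + 12 + 5 + 13 + 1 = 75.
One more pen then forces some ink color to 23, so 75 + 1 = 76.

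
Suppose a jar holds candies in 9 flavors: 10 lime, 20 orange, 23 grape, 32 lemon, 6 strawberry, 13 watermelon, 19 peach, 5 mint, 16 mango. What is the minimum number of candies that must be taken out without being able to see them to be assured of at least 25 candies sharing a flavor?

Treat the 9 flavors as pigeonholes.
In the worst case we take at most 24 of each flavor, but all 10 lime, all 20 orange, all 23 grape, all 6 strawberry, all 13 watermelon, all 19 peach, all 5 mint, and all 16 mango (fewer than 24), giving 10 + 20 + 23 + 24 + 6 + 13 + 19 + 5 + 16 = 136.
One more candy then forces some flavor to 25, so 136 + 1 = 137.

137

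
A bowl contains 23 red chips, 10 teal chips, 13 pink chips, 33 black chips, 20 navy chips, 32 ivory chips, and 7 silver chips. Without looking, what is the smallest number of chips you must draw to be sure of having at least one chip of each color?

132

The hardest color to obtain is silver: we could draw every other chip first — 138 − 7 = 131 chips — without a single silver one.
The next draw must be silver, so 131 + 1 = 132.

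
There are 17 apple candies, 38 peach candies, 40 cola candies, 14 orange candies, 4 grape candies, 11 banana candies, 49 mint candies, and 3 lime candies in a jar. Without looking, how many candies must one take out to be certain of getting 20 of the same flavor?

Treat the 8 flavors as pigeonholes.
In the worst case we take at most 19 of each flavor, but all 17 apple, all 14 orange, all 4 grape, all 11 banana, and all 3 lime (fewer than 19), giving 17 + 19 + 19 + 14 + 4 + 11 + 19 + 3 = 106.
One more candy then forces some flavor to 20, so 106 + 1 = 107.

107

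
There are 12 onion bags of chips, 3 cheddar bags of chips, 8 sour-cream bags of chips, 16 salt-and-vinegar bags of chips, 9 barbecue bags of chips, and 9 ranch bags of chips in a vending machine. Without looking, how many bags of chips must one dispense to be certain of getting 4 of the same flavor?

19

The worst case takes 3 bags of chips of each flavor without reaching 4 of any: 6 × 3 = 18.
The next bag of chips must bring some flavor to 4, so 18 + 1 = 19.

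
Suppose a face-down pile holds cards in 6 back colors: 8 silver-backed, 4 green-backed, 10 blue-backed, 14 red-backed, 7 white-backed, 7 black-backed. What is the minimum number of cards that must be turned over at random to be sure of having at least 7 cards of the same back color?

35

In the worst case we take at most 6 of each back color, but all 4 green-backed (fewer than 6), giving 6 + 4 + 6 + 6 + 6 + 6 = 34.
One more card then forces some back color to 7, so 34 + 1 = 35.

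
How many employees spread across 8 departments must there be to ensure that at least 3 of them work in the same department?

There are 8 departments acting as pigeonholes.
With 8 × 2 = 16 employees we could place exactly 2 in each, with no class reaching 3.
One more forces some class to hold 3, so 16 + 1 = 17.

17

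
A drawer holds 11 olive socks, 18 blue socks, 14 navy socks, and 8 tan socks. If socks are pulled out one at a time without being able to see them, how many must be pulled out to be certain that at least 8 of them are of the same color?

29

Treat the 4 colors as pigeonholes.
The worst case takes 7 socks of each color without reaching 8 of any: 4 × 7 = 28.
The next sock must bring some color to 8, so 28 + 1 = 29.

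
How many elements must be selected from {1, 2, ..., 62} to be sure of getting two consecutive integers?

32

Partition {1, …, 62} into 31 pairs: {1,2}, {3,4}, …, {61,62}.
Choosing 31 integers — say the 31 even numbers 2, 4, …, 62 — takes one from each pair and avoids the property.
Choosing 32 forces two into the same pair by pigeonhole, and those are consecutive. So 32.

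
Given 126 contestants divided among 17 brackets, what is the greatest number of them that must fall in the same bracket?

8

The 126 contestants fall into 17 brackets.
If each of the 17 brackets held at most 7, the total would be at most 17 × 7 = 119 < 126, a contradiction.
So at least one holds ⌈126/17⌉ = 8.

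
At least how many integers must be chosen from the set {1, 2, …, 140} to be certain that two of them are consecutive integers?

71

Partition {1, …, 140} into 70 pairs: {1,2}, {3,4}, …, {139,140}.
Choosing 70 integers — say the 70 even numbers 2, 4, …, 140 — takes one from each pair and avoids the property.
Choosing 71 forces two into the same pair by pigeonhole, and those are consecutive. So 71.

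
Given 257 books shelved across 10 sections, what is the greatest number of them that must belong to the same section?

26

If each of the 10 sections held at most 25, the total would be at most 10 × 25 = 250 < 257, a contradiction.
So at least one holds ⌈257/10⌉ = 26.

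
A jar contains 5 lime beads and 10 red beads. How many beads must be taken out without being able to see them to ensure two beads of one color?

The worst case takes 1 bead of each color without reaching 2 of any: 2 × 1 = 2.
The next bead must bring some color to 2, so 2 + 1 = 3.

3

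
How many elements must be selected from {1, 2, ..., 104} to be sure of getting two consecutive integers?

Partition {1, …, 104} into 52 pairs: {1,2}, {3,4}, …, {103,104}.
Choosing 52 integers — say the 52 even numbers 2, 4, …, 104 — takes one from each pair and avoids the property.
Choosing 53 forces two into the same pair by pigeonhole, and those are consecutive. So 53.

53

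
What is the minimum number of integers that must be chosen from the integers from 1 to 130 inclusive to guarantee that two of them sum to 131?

66

Partition {1, …, 130} into 65 pairs: {1,130}, {2,129}, …, {65,66}.
Choosing 65 integers — say the integers 1 through 65 — takes one from each pair and avoids the property.
Choosing 66 forces two into the same pair by pigeonhole, and those sum to 131. So 66.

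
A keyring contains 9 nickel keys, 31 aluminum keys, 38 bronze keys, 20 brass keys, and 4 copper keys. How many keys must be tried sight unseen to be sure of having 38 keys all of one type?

In the worst case we take at most 37 of each type, but all 9 nickel, all 31 aluminum, all 20 brass, and all 4 copper (fewer than 37), giving 9 + 31 + 37 + 20 + 4 = 101.
One more key then forces some type to 38, so 101 + 1 = 102.

102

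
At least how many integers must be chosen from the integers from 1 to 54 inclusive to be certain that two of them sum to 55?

Partition {1, …, 54} into 27 pairs: {1,54}, {2,53}, …, {27,28}.
Choosing 27 integers — say the integers 1 through 27 — takes one from each pair and avoids the property.
Choosing 28 forces two into the same pair by pigeonhole, and those sum to 55. So 28.

28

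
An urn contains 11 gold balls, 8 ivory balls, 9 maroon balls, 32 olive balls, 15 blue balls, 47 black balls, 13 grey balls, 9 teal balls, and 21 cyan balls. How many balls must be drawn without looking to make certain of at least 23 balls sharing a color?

Treat the 9 colors as pigeonholes.
In the worst case we take at most 22 of each color, but all 11 gold, all 8 ivory, all 9 maroon, all 15 blue, all 13 grey, all 9 teal, and all 21 cyan (fewer than 22), giving 11 + 8 + 9 + 22 + 15 + 22 + 13 + 9 + 21 = 130.
One more ball then forces some color to 23, so 130 + 1 = 131.

131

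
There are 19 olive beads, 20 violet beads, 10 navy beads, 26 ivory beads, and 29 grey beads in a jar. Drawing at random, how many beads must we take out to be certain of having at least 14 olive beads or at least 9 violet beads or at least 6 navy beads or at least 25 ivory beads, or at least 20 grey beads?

70

The worst case stops just short of every target: 13 olive, 8 violet, 5 navy, 24 ivory, 19 grey — 13 + 8 + 5 + 24 + 19 = 69 beads.
One more bead must push some color to its target, so 69 + 1 = 70.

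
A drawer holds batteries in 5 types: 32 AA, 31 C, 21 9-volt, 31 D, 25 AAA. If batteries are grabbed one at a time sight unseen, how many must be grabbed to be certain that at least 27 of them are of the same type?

125

Treat the 5 types as pigeonholes.
In the worst case we take at most 26 of each type, but all 21 9-volt and all 25 AAA (fewer than 26), giving 26 + 26 + 21 + 26 + 25 = 124.
One more battery then forces some type to 27, so 124 + 1 = 125.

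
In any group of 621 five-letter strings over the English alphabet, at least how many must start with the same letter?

If each of the 26 possible first letters held at most 23, the total would be at most 26 × 23 = 598 < 621, a contradiction.
So at least one holds ⌈621/26⌉ = 24.

24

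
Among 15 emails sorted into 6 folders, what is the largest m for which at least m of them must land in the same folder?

If each of the 6 folders held at most 2, the total would be at most 6 × 2 = 12 < 15, a contradiction.
So at least one holds ⌈15/6⌉ = 3.

3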